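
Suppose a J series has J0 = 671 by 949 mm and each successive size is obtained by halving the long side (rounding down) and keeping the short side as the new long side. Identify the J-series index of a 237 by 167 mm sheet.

J4

J0: 671 × 949 mm
J1: 474 × 671 mm
J2: 335 × 474 mm
J3: 237 × 335 mm
J4: 167 × 237 mm
J5: 118 × 167 mm
→ matches J4.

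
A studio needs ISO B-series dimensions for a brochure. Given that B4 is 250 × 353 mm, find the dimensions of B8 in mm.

62 × 88 mm

B5: ⌊353/2⌋ × 250 = 176 × 250 mm
B6: ⌊250/2⌋ × 176 = 125 × 176 mm
B7: ⌊176/2⌋ × 125 = 88 × 125 mm
B8: ⌊125/2⌋ × 88 = 62 × 88 mm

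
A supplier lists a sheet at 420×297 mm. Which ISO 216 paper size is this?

A3 (297 × 420 mm)

Aspect ratio 420/297 ≈ 1.414 — close to the ISO √2 ≈ 1.414.
In the A-series (A0 area = 1 m²): A3 = 297 × 420 mm.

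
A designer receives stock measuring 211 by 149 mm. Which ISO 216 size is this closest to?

Aspect ratio 211/149 ≈ 1.416 — close to the ISO √2 ≈ 1.414.
In the A-series (A0 area = 1 m²): A5 = 148 × 210 mm.
Off by 2 mm total — nearest standard size.

A5 (148 × 210 mm)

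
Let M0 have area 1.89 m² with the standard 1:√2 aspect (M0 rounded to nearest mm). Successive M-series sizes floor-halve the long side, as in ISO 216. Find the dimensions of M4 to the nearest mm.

Let M0's short side be w mm. w · w√2 = 1.89 m² = 1,890,000 mm², so w ≈ 1156.0 mm and w√2 ≈ 1634.9 mm → M0 = 1156 × 1635 mm.
M1: ⌊1635/2⌋ × 1156 = 817 × 1156 mm
M2: ⌊1156/2⌋ × 817 = 578 × 817 mm
M3: ⌊817/2⌋ × 578 = 408 × 578 mm
M4: ⌊578/2⌋ × 408 = 289 × 408 mm

289 × 408 mm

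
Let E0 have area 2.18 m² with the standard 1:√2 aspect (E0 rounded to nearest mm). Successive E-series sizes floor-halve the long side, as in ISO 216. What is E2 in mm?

621 × 878 mm

Let E0's short side be w mm. w · w√2 = 2.18 m² = 2,180,000 mm², so w ≈ 1241.6 mm and w√2 ≈ 1755.8 mm → E0 = 1242 × 1756 mm.
E1: ⌊1756/2⌋ × 1242 = 878 × 1242 mm
E2: ⌊1242/2⌋ × 878 = 621 × 878 mm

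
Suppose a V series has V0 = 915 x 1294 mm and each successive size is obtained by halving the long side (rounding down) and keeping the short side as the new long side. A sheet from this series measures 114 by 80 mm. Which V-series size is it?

V0: 915 × 1294 mm
V1: 647 × 915 mm
V2: 457 × 647 mm
V3: 323 × 457 mm
V4: 228 × 323 mm
V5: 161 × 228 mm
V6: 114 × 161 mm
V7: 80 × 114 mm
V8: 57 × 80 mm
→ matches V7.

V7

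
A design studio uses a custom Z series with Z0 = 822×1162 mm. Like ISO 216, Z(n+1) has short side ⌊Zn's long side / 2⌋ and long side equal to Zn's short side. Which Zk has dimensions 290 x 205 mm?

Z4

Z0: 822 × 1162 mm
Z1: 581 × 822 mm
Z2: 411 × 581 mm
Z3: 290 × 411 mm
Z4: 205 × 290 mm
Z5: 145 × 205 mm
→ matches Z4.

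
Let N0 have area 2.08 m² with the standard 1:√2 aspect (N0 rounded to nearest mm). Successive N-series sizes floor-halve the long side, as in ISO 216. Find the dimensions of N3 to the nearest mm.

428 × 606 mm

Let N0's short side be w mm. w · w√2 = 2.08 m² = 2,080,000 mm², so w ≈ 1212.8 mm and w√2 ≈ 1715.1 mm → N0 = 1213 × 1715 mm.
N1: ⌊1715/2⌋ × 1213 = 857 × 1213 mm
N2: ⌊1213/2⌋ × 857 = 606 × 857 mm
N3: ⌊857/2⌋ × 606 = 428 × 606 mm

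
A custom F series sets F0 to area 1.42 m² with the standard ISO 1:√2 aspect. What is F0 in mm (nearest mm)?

Let the short side be w mm. Then w · w√2 = 1.42 m² = 1,420,000 mm².
w² = 1,420,000/√2, so w ≈ 1002.0 mm; long side = w√2 ≈ 1417.1 mm.

1002 × 1417 mm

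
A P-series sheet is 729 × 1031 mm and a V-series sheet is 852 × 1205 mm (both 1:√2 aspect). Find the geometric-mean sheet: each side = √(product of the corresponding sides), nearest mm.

788 × 1115 mm

Short side: √(729 · 852) = √621108 ≈ 788.1 → 788 mm
Long side: √(1031 · 1205) = √1242355 ≈ 1114.6 → 1115 mm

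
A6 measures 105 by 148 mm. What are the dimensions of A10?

A7: ⌊148/2⌋ × 105 = 74 × 105 mm
A8: ⌊105/2⌋ × 74 = 52 × 74 mm
A9: ⌊74/2⌋ × 52 = 37 × 52 mm
A10: ⌊52/2⌋ × 37 = 26 × 37 mm

26 × 37 mm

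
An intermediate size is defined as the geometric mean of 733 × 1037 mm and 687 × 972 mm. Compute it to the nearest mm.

710 × 1004 mm

Short side: √(733 · 687) = √503571 ≈ 709.6 → 710 mm
Long side: √(1037 · 972) = √1007964 ≈ 1004.0 → 1004 mm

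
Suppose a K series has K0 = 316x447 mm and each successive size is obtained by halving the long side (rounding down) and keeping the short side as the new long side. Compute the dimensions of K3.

111 × 158 mm

K1: ⌊447/2⌋ × 316 = 223 × 316 mm
K2: ⌊316/2⌋ × 223 = 158 × 223 mm
K3: ⌊223/2⌋ × 158 = 111 × 158 mm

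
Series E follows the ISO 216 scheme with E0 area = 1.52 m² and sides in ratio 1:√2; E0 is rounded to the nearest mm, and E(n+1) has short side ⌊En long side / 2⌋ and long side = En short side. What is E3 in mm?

366 × 518 mm

Let E0's short side be w mm. w · w√2 = 1.52 m² = 1,520,000 mm², so w ≈ 1036.7 mm and w√2 ≈ 1466.2 mm → E0 = 1037 × 1466 mm.
E1: ⌊1466/2⌋ × 1037 = 733 × 1037 mm
E2: ⌊1037/2⌋ × 733 = 518 × 733 mm
E3: ⌊733/2⌋ × 518 = 366 × 518 mm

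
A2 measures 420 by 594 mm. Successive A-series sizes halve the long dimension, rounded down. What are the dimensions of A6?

105 × 148 mm

A3: ⌊594/2⌋ × 420 = 297 × 420 mm
A4: ⌊420/2⌋ × 297 = 210 × 297 mm
A5: ⌊297/2⌋ × 210 = 148 × 210 mm
A6: ⌊210/2⌋ × 148 = 105 × 148 mm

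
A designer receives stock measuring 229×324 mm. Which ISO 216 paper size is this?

Aspect ratio 324/229 ≈ 1.415 — close to the ISO √2 ≈ 1.414.
In the C-series (envelope sizes, between A and B): C4 = 229 × 324 mm.

C4 (229 × 324 mm)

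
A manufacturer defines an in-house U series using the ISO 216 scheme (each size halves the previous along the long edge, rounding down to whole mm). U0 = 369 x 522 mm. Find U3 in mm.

U1: ⌊522/2⌋ × 369 = 261 × 369 mm
U2: ⌊369/2⌋ × 261 = 184 × 261 mm
U3: ⌊261/2⌋ × 184 = 130 × 184 mm

130 × 184 mm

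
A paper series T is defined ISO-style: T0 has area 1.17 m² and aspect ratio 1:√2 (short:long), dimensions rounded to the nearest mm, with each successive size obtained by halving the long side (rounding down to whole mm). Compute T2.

Let T0's short side be w mm. w · w√2 = 1.17 m² = 1,170,000 mm², so w ≈ 909.6 mm and w√2 ≈ 1286.3 mm → T0 = 910 × 1286 mm.
T1: ⌊1286/2⌋ × 910 = 643 × 910 mm
T2: ⌊910/2⌋ × 643 = 455 × 643 mm

455 × 643 mm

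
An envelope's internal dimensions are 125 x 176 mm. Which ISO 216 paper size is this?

B6 (125 × 176 mm)

Aspect ratio 176/125 ≈ 1.408 — close to the ISO √2 ≈ 1.414.
In the B-series (B0 = 1000 × 1414 mm): B6 = 125 × 176 mm.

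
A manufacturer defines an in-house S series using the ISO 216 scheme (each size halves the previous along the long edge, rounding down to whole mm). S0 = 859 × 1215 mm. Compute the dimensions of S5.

S1: ⌊1215/2⌋ × 859 = 607 × 859 mm
S2: ⌊859/2⌋ × 607 = 429 × 607 mm
S3: ⌊607/2⌋ × 429 = 303 × 429 mm
S4: ⌊429/2⌋ × 303 = 214 × 303 mm
S5: ⌊303/2⌋ × 214 = 151 × 214 mm

151 × 214 mm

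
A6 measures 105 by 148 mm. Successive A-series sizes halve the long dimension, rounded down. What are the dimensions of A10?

26 × 37 mm

A7: ⌊148/2⌋ × 105 = 74 × 105 mm
A8: ⌊105/2⌋ × 74 = 52 × 74 mm
A9: ⌊74/2⌋ × 52 = 37 × 52 mm
A10: ⌊52/2⌋ × 37 = 26 × 37 mm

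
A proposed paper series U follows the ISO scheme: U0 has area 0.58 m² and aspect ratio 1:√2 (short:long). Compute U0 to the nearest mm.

640 × 906 mm

Let the short side be w mm. Then w · w√2 = 0.58 m² = 580,000 mm².
w² = 580,000/√2, so w ≈ 640.4 mm; long side = w√2 ≈ 905.7 mm.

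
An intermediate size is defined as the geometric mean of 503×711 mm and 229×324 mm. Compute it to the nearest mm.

Short side: √(503 · 229) = √115187 ≈ 339.4 → 339 mm
Long side: √(711 · 324) = √230364 ≈ 480.0 → 480 mm

339 × 480 mm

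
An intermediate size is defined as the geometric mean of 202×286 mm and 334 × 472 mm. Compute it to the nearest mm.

260 × 367 mm

Short side: √(202 · 334) = √67468 ≈ 259.7 → 260 mm
Long side: √(286 · 472) = √134992 ≈ 367.4 → 367 mm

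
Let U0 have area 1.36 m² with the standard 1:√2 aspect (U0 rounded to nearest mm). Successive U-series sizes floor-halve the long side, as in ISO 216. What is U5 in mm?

Let U0's short side be w mm. w · w√2 = 1.36 m² = 1,360,000 mm², so w ≈ 980.6 mm and w√2 ≈ 1386.8 mm → U0 = 981 × 1387 mm.
U1: ⌊1387/2⌋ × 981 = 693 × 981 mm
U2: ⌊981/2⌋ × 693 = 490 × 693 mm
U3: ⌊693/2⌋ × 490 = 346 × 490 mm
U4: ⌊490/2⌋ × 346 = 245 × 346 mm
U5: ⌊346/2⌋ × 245 = 173 × 245 mm

173 × 245 mm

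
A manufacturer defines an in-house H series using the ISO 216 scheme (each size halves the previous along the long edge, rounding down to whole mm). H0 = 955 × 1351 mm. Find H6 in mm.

H1: ⌊1351/2⌋ × 955 = 675 × 955 mm
H2: ⌊955/2⌋ × 675 = 477 × 675 mm
H3: ⌊675/2⌋ × 477 = 337 × 477 mm
H4: ⌊477/2⌋ × 337 = 238 × 337 mm
H5: ⌊337/2⌋ × 238 = 168 × 238 mm
H6: ⌊238/2⌋ × 168 = 119 × 168 mm

119 × 168 mm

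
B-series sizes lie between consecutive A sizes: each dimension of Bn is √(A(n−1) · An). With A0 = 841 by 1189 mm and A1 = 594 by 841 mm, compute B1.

Short side: √(841 · 594) = √499554 ≈ 706.8 → 707 mm
Long side: √(1189 · 841) = √999949 ≈ 1000.0 → 1000 mm

707 × 1000 mm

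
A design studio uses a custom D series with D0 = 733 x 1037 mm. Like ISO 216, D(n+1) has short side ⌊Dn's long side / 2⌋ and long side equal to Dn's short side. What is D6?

91 × 129 mm

D1: ⌊1037/2⌋ × 733 = 518 × 733 mm
D2: ⌊733/2⌋ × 518 = 366 × 518 mm
D3: ⌊518/2⌋ × 366 = 259 × 366 mm
D4: ⌊366/2⌋ × 259 = 183 × 259 mm
D5: ⌊259/2⌋ × 183 = 129 × 183 mm
D6: ⌊183/2⌋ × 129 = 91 × 129 mm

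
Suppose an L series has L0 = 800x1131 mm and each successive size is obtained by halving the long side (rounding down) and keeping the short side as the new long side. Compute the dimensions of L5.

L1: ⌊1131/2⌋ × 800 = 565 × 800 mm
L2: ⌊800/2⌋ × 565 = 400 × 565 mm
L3: ⌊565/2⌋ × 400 = 282 × 400 mm
L4: ⌊400/2⌋ × 282 = 200 × 282 mm
L5: ⌊282/2⌋ × 200 = 141 × 200 mm

141 × 200 mm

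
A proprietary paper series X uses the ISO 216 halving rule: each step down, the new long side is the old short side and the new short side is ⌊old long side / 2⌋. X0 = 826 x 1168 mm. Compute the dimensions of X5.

146 × 206 mm

X1: ⌊1168/2⌋ × 826 = 584 × 826 mm
X2: ⌊826/2⌋ × 584 = 413 × 584 mm
X3: ⌊584/2⌋ × 413 = 292 × 413 mm
X4: ⌊413/2⌋ × 292 = 206 × 292 mm
X5: ⌊292/2⌋ × 206 = 146 × 206 mm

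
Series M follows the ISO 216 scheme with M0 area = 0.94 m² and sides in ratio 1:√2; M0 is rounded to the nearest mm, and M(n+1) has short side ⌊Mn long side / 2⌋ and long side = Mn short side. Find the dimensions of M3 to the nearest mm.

Let M0's short side be w mm. w · w√2 = 0.94 m² = 940,000 mm², so w ≈ 815.3 mm and w√2 ≈ 1153.0 mm → M0 = 815 × 1153 mm.
M1: ⌊1153/2⌋ × 815 = 576 × 815 mm
M2: ⌊815/2⌋ × 576 = 407 × 576 mm
M3: ⌊576/2⌋ × 407 = 288 × 407 mm

288 × 407 mm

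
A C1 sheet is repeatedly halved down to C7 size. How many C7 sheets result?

64

Each ISO step halves the sheet: 1 × C1 → 2 × C2 → 4 × C3 → 8 × C4 → …
From C1 to C7 is 6 halving steps: 2^6 = 64.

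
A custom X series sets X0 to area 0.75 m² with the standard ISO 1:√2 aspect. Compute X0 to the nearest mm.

Let the short side be w mm. Then w · w√2 = 0.75 m² = 750,000 mm².
w² = 750,000/√2, so w ≈ 728.2 mm; long side = w√2 ≈ 1029.9 mm.

728 × 1030 mm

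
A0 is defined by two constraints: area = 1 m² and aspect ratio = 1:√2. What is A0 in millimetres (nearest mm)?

841 × 1189 mm

Let the short side be w mm. Then the long side is w√2 and w · w√2 = 10⁶ mm².
w² = 10⁶/√2, so w = 1000 / 2^(1/4) ≈ 840.9 mm; long side = 1000 · 2^(1/4) ≈ 1189.2 mm.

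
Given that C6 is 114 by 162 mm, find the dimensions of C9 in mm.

C7: ⌊162/2⌋ × 114 = 81 × 114 mm
C8: ⌊114/2⌋ × 81 = 57 × 81 mm
C9: ⌊81/2⌋ × 57 = 40 × 57 mm

40 × 57 mm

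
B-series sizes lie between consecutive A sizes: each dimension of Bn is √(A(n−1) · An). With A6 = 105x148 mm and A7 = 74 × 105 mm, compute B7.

Short side: √(105 · 74) = √7770 ≈ 88.1 → 88 mm
Long side: √(148 · 105) = √15540 ≈ 124.7 → 125 mm

88 × 125 mm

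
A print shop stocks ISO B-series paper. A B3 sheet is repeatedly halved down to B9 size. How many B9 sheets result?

B3 = 353 × 500 mm; B9 = 44 × 62 mm.
Each halving step doubles the count; 6 steps from B3 to B9.
2^6 = 64.

64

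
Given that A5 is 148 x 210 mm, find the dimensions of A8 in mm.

52 × 74 mm

A6: ⌊210/2⌋ × 148 = 105 × 148 mm
A7: ⌊148/2⌋ × 105 = 74 × 105 mm
A8: ⌊105/2⌋ × 74 = 52 × 74 mm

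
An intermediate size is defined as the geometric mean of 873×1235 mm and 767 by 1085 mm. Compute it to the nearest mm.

818 × 1158 mm

Short side: √(873 · 767) = √669591 ≈ 818.3 → 818 mm
Long side: √(1235 · 1085) = √1339975 ≈ 1157.6 → 1158 mm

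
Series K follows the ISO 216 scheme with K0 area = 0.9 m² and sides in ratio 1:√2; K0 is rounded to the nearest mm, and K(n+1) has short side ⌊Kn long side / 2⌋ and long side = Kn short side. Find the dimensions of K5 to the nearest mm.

141 × 199 mm

Let K0's short side be w mm. w · w√2 = 0.9 m² = 900,000 mm², so w ≈ 797.7 mm and w√2 ≈ 1128.2 mm → K0 = 798 × 1128 mm.
K1: ⌊1128/2⌋ × 798 = 564 × 798 mm
K2: ⌊798/2⌋ × 564 = 399 × 564 mm
K3: ⌊564/2⌋ × 399 = 282 × 399 mm
K4: ⌊399/2⌋ × 282 = 199 × 282 mm
K5: ⌊282/2⌋ × 199 = 141 × 199 mm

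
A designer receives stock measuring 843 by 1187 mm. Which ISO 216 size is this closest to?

Aspect ratio 1187/843 ≈ 1.408 — close to the ISO √2 ≈ 1.414.
In the A-series (A0 area = 1 m²): A0 = 841 × 1189 mm.
Off by 4 mm total — nearest standard size.

A0 (841 × 1189 mm)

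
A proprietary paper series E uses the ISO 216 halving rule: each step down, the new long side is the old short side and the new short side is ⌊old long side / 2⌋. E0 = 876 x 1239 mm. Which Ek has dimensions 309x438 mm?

E0: 876 × 1239 mm
E1: 619 × 876 mm
E2: 438 × 619 mm
E3: 309 × 438 mm
E4: 219 × 309 mm
→ matches E3.

E3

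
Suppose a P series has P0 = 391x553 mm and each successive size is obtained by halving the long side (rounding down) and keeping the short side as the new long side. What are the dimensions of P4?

97 × 138 mm

P1: ⌊553/2⌋ × 391 = 276 × 391 mm
P2: ⌊391/2⌋ × 276 = 195 × 276 mm
P3: ⌊276/2⌋ × 195 = 138 × 195 mm
P4: ⌊195/2⌋ × 138 = 97 × 138 mm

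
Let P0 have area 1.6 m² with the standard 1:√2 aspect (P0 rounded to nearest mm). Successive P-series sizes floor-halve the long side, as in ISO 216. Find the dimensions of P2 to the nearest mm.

Let P0's short side be w mm. w · w√2 = 1.6 m² = 1,600,000 mm², so w ≈ 1063.7 mm and w√2 ≈ 1504.2 mm → P0 = 1064 × 1504 mm.
P1: ⌊1504/2⌋ × 1064 = 752 × 1064 mm
P2: ⌊1064/2⌋ × 752 = 532 × 752 mm

532 × 752 mm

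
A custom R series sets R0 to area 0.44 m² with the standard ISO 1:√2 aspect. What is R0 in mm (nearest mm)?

558 × 789 mm

Let the short side be w mm. Then w · w√2 = 0.44 m² = 440,000 mm².
w² = 440,000/√2, so w ≈ 557.8 mm; long side = w√2 ≈ 788.8 mm.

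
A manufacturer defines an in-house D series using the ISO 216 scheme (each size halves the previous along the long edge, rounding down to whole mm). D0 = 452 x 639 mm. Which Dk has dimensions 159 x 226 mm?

D3

D0: 452 × 639 mm
D1: 319 × 452 mm
D2: 226 × 319 mm
D3: 159 × 226 mm
D4: 113 × 159 mm
→ matches D3.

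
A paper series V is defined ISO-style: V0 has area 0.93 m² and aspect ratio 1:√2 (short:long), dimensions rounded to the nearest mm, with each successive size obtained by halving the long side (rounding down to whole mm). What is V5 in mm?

143 × 202 mm

Let V0's short side be w mm. w · w√2 = 0.93 m² = 930,000 mm², so w ≈ 810.9 mm and w√2 ≈ 1146.8 mm → V0 = 811 × 1147 mm.
V1: ⌊1147/2⌋ × 811 = 573 × 811 mm
V2: ⌊811/2⌋ × 573 = 405 × 573 mm
V3: ⌊573/2⌋ × 405 = 286 × 405 mm
V4: ⌊405/2⌋ × 286 = 202 × 286 mm
V5: ⌊286/2⌋ × 202 = 143 × 202 mm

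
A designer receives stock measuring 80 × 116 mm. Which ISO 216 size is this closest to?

Aspect ratio 116/80 ≈ 1.450 (ISO target is √2 ≈ 1.414).
In the C-series (envelope sizes, between A and B): C7 = 81 × 114 mm.
Off by 3 mm total — nearest standard size.

C7 (81 × 114 mm)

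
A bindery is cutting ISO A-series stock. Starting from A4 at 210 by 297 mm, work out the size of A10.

A5: ⌊297/2⌋ × 210 = 148 × 210 mm
A6: ⌊210/2⌋ × 148 = 105 × 148 mm
A7: ⌊148/2⌋ × 105 = 74 × 105 mm
A8: ⌊105/2⌋ × 74 = 52 × 74 mm
A9: ⌊74/2⌋ × 52 = 37 × 52 mm
A10: ⌊52/2⌋ × 37 = 26 × 37 mm

26 × 37 mm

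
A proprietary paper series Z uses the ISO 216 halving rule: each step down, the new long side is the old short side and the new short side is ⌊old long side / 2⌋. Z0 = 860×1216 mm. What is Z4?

215 × 304 mm

Z1 = 608 × 860 mm (from Z0 by 1 halving).
Z2: ⌊860/2⌋ × 608 = 430 × 608 mm
Z3: ⌊608/2⌋ × 430 = 304 × 430 mm
Z4: ⌊430/2⌋ × 304 = 215 × 304 mm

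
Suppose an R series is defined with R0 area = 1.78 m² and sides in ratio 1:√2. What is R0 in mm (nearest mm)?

1122 × 1587 mm

Let the short side be w mm. Then w · w√2 = 1.78 m² = 1,780,000 mm².
w² = 1,780,000/√2, so w ≈ 1121.9 mm; long side = w√2 ≈ 1586.6 mm.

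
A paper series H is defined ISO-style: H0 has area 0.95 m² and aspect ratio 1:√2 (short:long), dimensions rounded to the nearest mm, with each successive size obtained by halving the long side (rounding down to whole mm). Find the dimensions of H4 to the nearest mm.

205 × 289 mm

Let H0's short side be w mm. w · w√2 = 0.95 m² = 950,000 mm², so w ≈ 819.6 mm and w√2 ≈ 1159.1 mm → H0 = 820 × 1159 mm.
H1: ⌊1159/2⌋ × 820 = 579 × 820 mm
H2: ⌊820/2⌋ × 579 = 410 × 579 mm
H3: ⌊579/2⌋ × 410 = 289 × 410 mm
H4: ⌊410/2⌋ × 289 = 205 × 289 mm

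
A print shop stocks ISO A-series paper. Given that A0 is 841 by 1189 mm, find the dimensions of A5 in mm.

A1: ⌊1189/2⌋ × 841 = 594 × 841 mm
A2: ⌊841/2⌋ × 594 = 420 × 594 mm
A3: ⌊594/2⌋ × 420 = 297 × 420 mm
A4: ⌊420/2⌋ × 297 = 210 × 297 mm
A5: ⌊297/2⌋ × 210 = 148 × 210 mm

148 × 210 mm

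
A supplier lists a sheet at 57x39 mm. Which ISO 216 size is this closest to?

C9 (40 × 57 mm)

Aspect ratio 57/39 ≈ 1.462 (ISO target is √2 ≈ 1.414).
In the C-series (envelope sizes, between A and B): C9 = 40 × 57 mm.
Off by 1 mm total — nearest standard size.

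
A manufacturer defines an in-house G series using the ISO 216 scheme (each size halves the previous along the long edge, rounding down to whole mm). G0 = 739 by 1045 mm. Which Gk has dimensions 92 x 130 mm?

G0: 739 × 1045 mm
G1: 522 × 739 mm
G2: 369 × 522 mm
G3: 261 × 369 mm
G4: 184 × 261 mm
G5: 130 × 184 mm
G6: 92 × 130 mm
G7: 65 × 92 mm
→ matches G6.

G6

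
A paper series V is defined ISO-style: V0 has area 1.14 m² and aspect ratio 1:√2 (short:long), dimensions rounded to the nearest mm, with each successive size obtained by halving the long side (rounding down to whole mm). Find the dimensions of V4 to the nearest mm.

224 × 317 mm

Let V0's short side be w mm. w · w√2 = 1.14 m² = 1,140,000 mm², so w ≈ 897.8 mm and w√2 ≈ 1269.7 mm → V0 = 898 × 1270 mm.
V1: ⌊1270/2⌋ × 898 = 635 × 898 mm
V2: ⌊898/2⌋ × 635 = 449 × 635 mm
V3: ⌊635/2⌋ × 449 = 317 × 449 mm
V4: ⌊449/2⌋ × 317 = 224 × 317 mm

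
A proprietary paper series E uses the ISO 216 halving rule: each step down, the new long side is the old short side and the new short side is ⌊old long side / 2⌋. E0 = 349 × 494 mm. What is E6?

E1 = 247 × 349 mm (from E0 by 1 halving).
E2: ⌊349/2⌋ × 247 = 174 × 247 mm
E3: ⌊247/2⌋ × 174 = 123 × 174 mm
E4: ⌊174/2⌋ × 123 = 87 × 123 mm
E5: ⌊123/2⌋ × 87 = 61 × 87 mm
E6: ⌊87/2⌋ × 61 = 43 × 61 mm

43 × 61 mm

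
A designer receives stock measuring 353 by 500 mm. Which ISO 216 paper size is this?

B3 (353 × 500 mm)

Aspect ratio 500/353 ≈ 1.416 — close to the ISO √2 ≈ 1.414.
In the B-series (B0 = 1000 × 1414 mm): B3 = 353 × 500 mm.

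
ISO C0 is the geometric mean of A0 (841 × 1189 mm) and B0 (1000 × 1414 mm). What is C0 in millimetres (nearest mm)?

917 × 1297 mm

Short: √(841 · 1000) = √841000 ≈ 917.1 mm.
Long: √(1189 · 1414) = √1681246 ≈ 1296.6 mm.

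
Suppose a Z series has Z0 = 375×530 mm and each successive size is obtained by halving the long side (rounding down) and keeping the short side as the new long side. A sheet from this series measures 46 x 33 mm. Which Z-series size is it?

Z7

Z0: 375 × 530 mm
Z1: 265 × 375 mm
Z2: 187 × 265 mm
Z3: 132 × 187 mm
Z4: 93 × 132 mm
Z5: 66 × 93 mm
Z6: 46 × 66 mm
Z7: 33 × 46 mm
Z8: 23 × 33 mm
→ matches Z7.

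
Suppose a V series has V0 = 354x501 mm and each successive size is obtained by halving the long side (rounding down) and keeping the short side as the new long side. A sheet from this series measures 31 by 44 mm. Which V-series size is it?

V7

V0: 354 × 501 mm
V1: 250 × 354 mm
V2: 177 × 250 mm
V3: 125 × 177 mm
V4: 88 × 125 mm
V5: 62 × 88 mm
V6: 44 × 62 mm
V7: 31 × 44 mm
V8: 22 × 31 mm
→ matches V7.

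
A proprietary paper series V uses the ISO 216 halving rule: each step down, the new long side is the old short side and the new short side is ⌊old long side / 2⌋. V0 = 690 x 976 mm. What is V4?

172 × 244 mm

V1: ⌊976/2⌋ × 690 = 488 × 690 mm
V2: ⌊690/2⌋ × 488 = 345 × 488 mm
V3: ⌊488/2⌋ × 345 = 244 × 345 mm
V4: ⌊345/2⌋ × 244 = 172 × 244 mm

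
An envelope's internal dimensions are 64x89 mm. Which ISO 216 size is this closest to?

B8 (62 × 88 mm)

Aspect ratio 89/64 ≈ 1.391 (ISO target is √2 ≈ 1.414).
In the B-series (B0 = 1000 × 1414 mm): B8 = 62 × 88 mm.
Off by 3 mm total — nearest standard size.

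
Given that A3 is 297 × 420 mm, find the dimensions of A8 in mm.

A4: ⌊420/2⌋ × 297 = 210 × 297 mm
A5: ⌊297/2⌋ × 210 = 148 × 210 mm
A6: ⌊210/2⌋ × 148 = 105 × 148 mm
A7: ⌊148/2⌋ × 105 = 74 × 105 mm
A8: ⌊105/2⌋ × 74 = 52 × 74 mm

52 × 74 mm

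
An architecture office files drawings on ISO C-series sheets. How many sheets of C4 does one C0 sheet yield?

16

Each ISO step halves the sheet: 1 × C0 → 2 × C1 → 4 × C2 → 8 × C3 → …
From C0 to C4 is 4 halving steps: 2^4 = 16.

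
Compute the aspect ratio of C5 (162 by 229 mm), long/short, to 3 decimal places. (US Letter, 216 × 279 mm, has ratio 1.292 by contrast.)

229 / 162 = 1.414
Matches √2 ≈ 1.414 — the ISO 216 defining ratio.

1.414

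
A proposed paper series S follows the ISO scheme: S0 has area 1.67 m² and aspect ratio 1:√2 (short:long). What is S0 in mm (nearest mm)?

1087 × 1537 mm

Let the short side be w mm. Then w · w√2 = 1.67 m² = 1,670,000 mm².
w² = 1,670,000/√2, so w ≈ 1086.7 mm; long side = w√2 ≈ 1536.8 mm.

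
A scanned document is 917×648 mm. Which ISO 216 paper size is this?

C1 (648 × 917 mm)

Aspect ratio 917/648 ≈ 1.415 — close to the ISO √2 ≈ 1.414.
In the C-series (envelope sizes, between A and B): C1 = 648 × 917 mm.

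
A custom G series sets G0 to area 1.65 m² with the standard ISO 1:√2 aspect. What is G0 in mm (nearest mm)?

Let the short side be w mm. Then w · w√2 = 1.65 m² = 1,650,000 mm².
w² = 1,650,000/√2, so w ≈ 1080.2 mm; long side = w√2 ≈ 1527.6 mm.

1080 × 1528 mm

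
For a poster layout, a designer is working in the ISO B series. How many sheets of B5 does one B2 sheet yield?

B2 = 500 × 707 mm; B5 = 176 × 250 mm.
Each halving step doubles the count; 3 steps from B2 to B5.
2^3 = 8.

8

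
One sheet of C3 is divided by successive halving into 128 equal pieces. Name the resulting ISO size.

C10

128 = 2^7, so 7 halving steps.
C3 → C4 → … → C10 after 7 steps.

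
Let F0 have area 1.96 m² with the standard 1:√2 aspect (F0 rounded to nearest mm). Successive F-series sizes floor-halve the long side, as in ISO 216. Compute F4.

Let F0's short side be w mm. w · w√2 = 1.96 m² = 1,960,000 mm², so w ≈ 1177.3 mm and w√2 ≈ 1664.9 mm → F0 = 1177 × 1665 mm.
F1: ⌊1665/2⌋ × 1177 = 832 × 1177 mm
F2: ⌊1177/2⌋ × 832 = 588 × 832 mm
F3: ⌊832/2⌋ × 588 = 416 × 588 mm
F4: ⌊588/2⌋ × 416 = 294 × 416 mm

294 × 416 mm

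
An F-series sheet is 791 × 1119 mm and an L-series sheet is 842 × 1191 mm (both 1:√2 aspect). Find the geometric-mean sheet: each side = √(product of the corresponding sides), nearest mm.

Short side: √(791 · 842) = √666022 ≈ 816.1 → 816 mm
Long side: √(1119 · 1191) = √1332729 ≈ 1154.4 → 1154 mm

816 × 1154 mm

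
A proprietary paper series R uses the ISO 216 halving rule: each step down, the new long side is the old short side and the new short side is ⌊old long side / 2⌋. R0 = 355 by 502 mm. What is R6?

R1: ⌊502/2⌋ × 355 = 251 × 355 mm
R2: ⌊355/2⌋ × 251 = 177 × 251 mm
R3: ⌊251/2⌋ × 177 = 125 × 177 mm
R4: ⌊177/2⌋ × 125 = 88 × 125 mm
R5: ⌊125/2⌋ × 88 = 62 × 88 mm
R6: ⌊88/2⌋ × 62 = 44 × 62 mm

44 × 62 mm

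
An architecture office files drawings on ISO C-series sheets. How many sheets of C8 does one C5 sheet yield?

8

C5 = 162 × 229 mm; C8 = 57 × 81 mm.
Each halving step doubles the count; 3 steps from C5 to C8.
2^3 = 8.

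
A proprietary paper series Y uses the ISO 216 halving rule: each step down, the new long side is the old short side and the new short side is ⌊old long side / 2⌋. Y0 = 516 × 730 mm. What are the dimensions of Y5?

91 × 129 mm

Y1 = 365 × 516 mm (from Y0 by 1 halving).
Y2: ⌊516/2⌋ × 365 = 258 × 365 mm
Y3: ⌊365/2⌋ × 258 = 182 × 258 mm
Y4: ⌊258/2⌋ × 182 = 129 × 182 mm
Y5: ⌊182/2⌋ × 129 = 91 × 129 mm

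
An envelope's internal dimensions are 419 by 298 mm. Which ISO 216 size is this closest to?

Aspect ratio 419/298 ≈ 1.406 — close to the ISO √2 ≈ 1.414.
In the A-series (A0 area = 1 m²): A3 = 297 × 420 mm.
Off by 2 mm total — nearest standard size.

A3 (297 × 420 mm)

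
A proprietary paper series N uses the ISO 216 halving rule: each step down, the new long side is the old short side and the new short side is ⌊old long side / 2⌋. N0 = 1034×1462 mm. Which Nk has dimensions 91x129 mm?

N0: 1034 × 1462 mm
N1: 731 × 1034 mm
N2: 517 × 731 mm
N3: 365 × 517 mm
N4: 258 × 365 mm
N5: 182 × 258 mm
N6: 129 × 182 mm
N7: 91 × 129 mm
N8: 64 × 91 mm
→ matches N7.

N7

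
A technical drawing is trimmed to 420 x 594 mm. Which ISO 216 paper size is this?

Aspect ratio 594/420 ≈ 1.414 — close to the ISO √2 ≈ 1.414.
In the A-series (A0 area = 1 m²): A2 = 420 × 594 mm.

A2 (420 × 594 mm)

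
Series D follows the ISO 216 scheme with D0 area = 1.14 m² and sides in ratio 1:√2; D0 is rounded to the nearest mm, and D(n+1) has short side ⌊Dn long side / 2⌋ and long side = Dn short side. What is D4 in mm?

Let D0's short side be w mm. w · w√2 = 1.14 m² = 1,140,000 mm², so w ≈ 897.8 mm and w√2 ≈ 1269.7 mm → D0 = 898 × 1270 mm.
D1: ⌊1270/2⌋ × 898 = 635 × 898 mm
D2: ⌊898/2⌋ × 635 = 449 × 635 mm
D3: ⌊635/2⌋ × 449 = 317 × 449 mm
D4: ⌊449/2⌋ × 317 = 224 × 317 mm

224 × 317 mm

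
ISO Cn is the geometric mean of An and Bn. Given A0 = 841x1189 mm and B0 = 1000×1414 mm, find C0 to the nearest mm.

Short side: √(841 · 1000) = √841000 ≈ 917.1 → 917 mm
Long side: √(1189 · 1414) = √1681246 ≈ 1296.6 → 1297 mm

917 × 1297 mm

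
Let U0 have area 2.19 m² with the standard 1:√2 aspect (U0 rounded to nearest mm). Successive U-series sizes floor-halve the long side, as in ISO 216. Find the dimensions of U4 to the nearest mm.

311 × 440 mm

Let U0's short side be w mm. w · w√2 = 2.19 m² = 2,190,000 mm², so w ≈ 1244.4 mm and w√2 ≈ 1759.9 mm → U0 = 1244 × 1760 mm.
U1: ⌊1760/2⌋ × 1244 = 880 × 1244 mm
U2: ⌊1244/2⌋ × 880 = 622 × 880 mm
U3: ⌊880/2⌋ × 622 = 440 × 622 mm
U4: ⌊622/2⌋ × 440 = 311 × 440 mm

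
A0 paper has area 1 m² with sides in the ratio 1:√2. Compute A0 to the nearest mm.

841 × 1189 mm

Let the short side be w mm. Then the long side is w√2 and w · w√2 = 10⁶ mm².
w² = 10⁶/√2, so w = 1000 / 2^(1/4) ≈ 840.9 mm; long side = 1000 · 2^(1/4) ≈ 1189.2 mm.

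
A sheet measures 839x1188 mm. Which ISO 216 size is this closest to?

Aspect ratio 1188/839 ≈ 1.416 — close to the ISO √2 ≈ 1.414.
In the A-series (A0 area = 1 m²): A0 = 841 × 1189 mm.
Off by 3 mm total — nearest standard size.

A0 (841 × 1189 mm)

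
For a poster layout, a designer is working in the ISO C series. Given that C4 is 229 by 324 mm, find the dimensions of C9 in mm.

C5: ⌊324/2⌋ × 229 = 162 × 229 mm
C6: ⌊229/2⌋ × 162 = 114 × 162 mm
C7: ⌊162/2⌋ × 114 = 81 × 114 mm
C8: ⌊114/2⌋ × 81 = 57 × 81 mm
C9: ⌊81/2⌋ × 57 = 40 × 57 mm

40 × 57 mm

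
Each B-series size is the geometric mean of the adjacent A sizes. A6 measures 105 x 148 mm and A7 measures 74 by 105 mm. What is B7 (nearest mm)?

88 × 125 mm

Short side: √(105 · 74) = √7770 ≈ 88.1 → 88 mm
Long side: √(148 · 105) = √15540 ≈ 124.7 → 125 mm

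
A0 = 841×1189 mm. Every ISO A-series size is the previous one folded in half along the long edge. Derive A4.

A1: ⌊1189/2⌋ × 841 = 594 × 841 mm
A2: ⌊841/2⌋ × 594 = 420 × 594 mm
A3: ⌊594/2⌋ × 420 = 297 × 420 mm
A4: ⌊420/2⌋ × 297 = 210 × 297 mm

210 × 297 mm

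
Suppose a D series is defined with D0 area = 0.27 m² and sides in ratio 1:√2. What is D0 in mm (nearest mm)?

437 × 618 mm

Let the short side be w mm. Then w · w√2 = 0.27 m² = 270,000 mm².
w² = 270,000/√2, so w ≈ 436.9 mm; long side = w√2 ≈ 617.9 mm.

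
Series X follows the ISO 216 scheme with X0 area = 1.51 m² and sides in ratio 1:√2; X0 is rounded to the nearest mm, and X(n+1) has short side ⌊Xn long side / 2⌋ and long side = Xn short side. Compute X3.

Let X0's short side be w mm. w · w√2 = 1.51 m² = 1,510,000 mm², so w ≈ 1033.3 mm and w√2 ≈ 1461.3 mm → X0 = 1033 × 1461 mm.
X1: ⌊1461/2⌋ × 1033 = 730 × 1033 mm
X2: ⌊1033/2⌋ × 730 = 516 × 730 mm
X3: ⌊730/2⌋ × 516 = 365 × 516 mm

365 × 516 mm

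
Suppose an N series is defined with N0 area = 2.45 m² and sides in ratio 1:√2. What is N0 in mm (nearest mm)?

1316 × 1861 mm

Let the short side be w mm. Then w · w√2 = 2.45 m² = 2,450,000 mm².
w² = 2,450,000/√2, so w ≈ 1316.2 mm; long side = w√2 ≈ 1861.4 mm.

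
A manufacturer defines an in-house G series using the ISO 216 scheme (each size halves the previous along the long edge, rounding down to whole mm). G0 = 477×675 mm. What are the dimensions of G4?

G1: ⌊675/2⌋ × 477 = 337 × 477 mm
G2: ⌊477/2⌋ × 337 = 238 × 337 mm
G3: ⌊337/2⌋ × 238 = 168 × 238 mm
G4: ⌊238/2⌋ × 168 = 119 × 168 mm

119 × 168 mm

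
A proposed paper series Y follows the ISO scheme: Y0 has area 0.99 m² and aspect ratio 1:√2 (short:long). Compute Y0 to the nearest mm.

837 × 1183 mm

Let the short side be w mm. Then w · w√2 = 0.99 m² = 990,000 mm².
w² = 990,000/√2, so w ≈ 836.7 mm; long side = w√2 ≈ 1183.2 mm.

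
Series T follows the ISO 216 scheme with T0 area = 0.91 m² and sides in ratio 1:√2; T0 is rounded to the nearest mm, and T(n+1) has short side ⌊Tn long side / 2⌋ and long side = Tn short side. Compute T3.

283 × 401 mm

Let T0's short side be w mm. w · w√2 = 0.91 m² = 910,000 mm², so w ≈ 802.2 mm and w√2 ≈ 1134.4 mm → T0 = 802 × 1134 mm.
T1: ⌊1134/2⌋ × 802 = 567 × 802 mm
T2: ⌊802/2⌋ × 567 = 401 × 567 mm
T3: ⌊567/2⌋ × 401 = 283 × 401 mm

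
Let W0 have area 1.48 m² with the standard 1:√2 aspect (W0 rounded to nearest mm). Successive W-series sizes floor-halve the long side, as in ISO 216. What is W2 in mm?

511 × 723 mm

Let W0's short side be w mm. w · w√2 = 1.48 m² = 1,480,000 mm², so w ≈ 1023.0 mm and w√2 ≈ 1446.7 mm → W0 = 1023 × 1447 mm.
W1: ⌊1447/2⌋ × 1023 = 723 × 1023 mm
W2: ⌊1023/2⌋ × 723 = 511 × 723 mm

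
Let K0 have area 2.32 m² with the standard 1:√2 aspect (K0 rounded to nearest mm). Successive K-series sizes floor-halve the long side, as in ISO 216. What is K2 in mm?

640 × 905 mm

Let K0's short side be w mm. w · w√2 = 2.32 m² = 2,320,000 mm², so w ≈ 1280.8 mm and w√2 ≈ 1811.3 mm → K0 = 1281 × 1811 mm.
K1: ⌊1811/2⌋ × 1281 = 905 × 1281 mm
K2: ⌊1281/2⌋ × 905 = 640 × 905 mm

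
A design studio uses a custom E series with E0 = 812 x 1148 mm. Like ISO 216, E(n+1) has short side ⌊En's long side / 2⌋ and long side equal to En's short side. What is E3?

E1 = 574 × 812 mm (from E0 by 1 halving).
E2: ⌊812/2⌋ × 574 = 406 × 574 mm
E3: ⌊574/2⌋ × 406 = 287 × 406 mm

287 × 406 mm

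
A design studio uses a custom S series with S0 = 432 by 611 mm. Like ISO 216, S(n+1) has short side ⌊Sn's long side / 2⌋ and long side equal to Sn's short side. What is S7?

S1 = 305 × 432 mm (from S0 by 1 halving).
S2: ⌊432/2⌋ × 305 = 216 × 305 mm
S3: ⌊305/2⌋ × 216 = 152 × 216 mm
S4: ⌊216/2⌋ × 152 = 108 × 152 mm
S5: ⌊152/2⌋ × 108 = 76 × 108 mm
S6: ⌊108/2⌋ × 76 = 54 × 76 mm
S7: ⌊76/2⌋ × 54 = 38 × 54 mm

38 × 54 mm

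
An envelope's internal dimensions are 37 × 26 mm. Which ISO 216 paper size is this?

A10 (26 × 37 mm)

Aspect ratio 37/26 ≈ 1.423 — close to the ISO √2 ≈ 1.414.
In the A-series (A0 area = 1 m²): A10 = 26 × 37 mm.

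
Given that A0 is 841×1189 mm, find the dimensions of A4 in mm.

A1: ⌊1189/2⌋ × 841 = 594 × 841 mm
A2: ⌊841/2⌋ × 594 = 420 × 594 mm
A3: ⌊594/2⌋ × 420 = 297 × 420 mm
A4: ⌊420/2⌋ × 297 = 210 × 297 mm

210 × 297 mm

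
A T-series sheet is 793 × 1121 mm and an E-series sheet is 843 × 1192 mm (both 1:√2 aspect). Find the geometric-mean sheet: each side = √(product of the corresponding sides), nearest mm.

818 × 1156 mm

Short side: √(793 · 843) = √668499 ≈ 817.6 → 818 mm
Long side: √(1121 · 1192) = √1336232 ≈ 1156.0 → 1156 mm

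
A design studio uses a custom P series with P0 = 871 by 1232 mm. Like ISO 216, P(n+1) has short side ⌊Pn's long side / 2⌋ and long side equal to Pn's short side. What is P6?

P1: ⌊1232/2⌋ × 871 = 616 × 871 mm
P2: ⌊871/2⌋ × 616 = 435 × 616 mm
P3: ⌊616/2⌋ × 435 = 308 × 435 mm
P4: ⌊435/2⌋ × 308 = 217 × 308 mm
P5: ⌊308/2⌋ × 217 = 154 × 217 mm
P6: ⌊217/2⌋ × 154 = 108 × 154 mm

108 × 154 mm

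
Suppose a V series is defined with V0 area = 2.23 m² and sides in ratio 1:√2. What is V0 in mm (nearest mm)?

1256 × 1776 mm

Let the short side be w mm. Then w · w√2 = 2.23 m² = 2,230,000 mm².
w² = 2,230,000/√2, so w ≈ 1255.7 mm; long side = w√2 ≈ 1775.9 mm.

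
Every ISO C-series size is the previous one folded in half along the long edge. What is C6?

114 × 162 mm

C0 = 917 × 1297 mm (C0 is the geometric mean of A0 and B0, aspect 1:√2).
C1: ⌊1297/2⌋ × 917 = 648 × 917 mm
C2: ⌊917/2⌋ × 648 = 458 × 648 mm
C3: ⌊648/2⌋ × 458 = 324 × 458 mm
C4: ⌊458/2⌋ × 324 = 229 × 324 mm
C5: ⌊324/2⌋ × 229 = 162 × 229 mm
C6: ⌊229/2⌋ × 162 = 114 × 162 mm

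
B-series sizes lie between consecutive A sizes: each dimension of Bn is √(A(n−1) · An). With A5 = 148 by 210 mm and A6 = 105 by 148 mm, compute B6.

Short side: √(148 · 105) = √15540 ≈ 124.7 → 125 mm
Long side: √(210 · 148) = √31080 ≈ 176.3 → 176 mm

125 × 176 mm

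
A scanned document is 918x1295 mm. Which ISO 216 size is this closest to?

C0 (917 × 1297 mm)

Aspect ratio 1295/918 ≈ 1.411 — close to the ISO √2 ≈ 1.414.
In the C-series (envelope sizes, between A and B): C0 = 917 × 1297 mm.
Off by 3 mm total — nearest standard size.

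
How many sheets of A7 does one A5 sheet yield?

A5 = 148 × 210 mm; A7 = 74 × 105 mm.
Each halving step doubles the count; 2 steps from A5 to A7.
2^2 = 4.

4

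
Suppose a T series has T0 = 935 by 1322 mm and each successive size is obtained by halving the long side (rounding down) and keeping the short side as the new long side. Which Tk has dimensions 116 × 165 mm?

T6

T0: 935 × 1322 mm
T1: 661 × 935 mm
T2: 467 × 661 mm
T3: 330 × 467 mm
T4: 233 × 330 mm
T5: 165 × 233 mm
T6: 116 × 165 mm
T7: 82 × 116 mm
→ matches T6.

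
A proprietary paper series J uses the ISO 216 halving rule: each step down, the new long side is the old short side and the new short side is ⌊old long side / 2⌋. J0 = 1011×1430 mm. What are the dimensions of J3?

357 × 505 mm

J1: ⌊1430/2⌋ × 1011 = 715 × 1011 mm
J2: ⌊1011/2⌋ × 715 = 505 × 715 mm
J3: ⌊715/2⌋ × 505 = 357 × 505 mm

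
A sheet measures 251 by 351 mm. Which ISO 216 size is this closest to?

Aspect ratio 351/251 ≈ 1.398 (ISO target is √2 ≈ 1.414).
In the B-series (B0 = 1000 × 1414 mm): B4 = 250 × 353 mm.
Off by 3 mm total — nearest standard size.

B4 (250 × 353 mm)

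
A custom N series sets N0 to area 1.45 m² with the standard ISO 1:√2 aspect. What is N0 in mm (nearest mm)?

1013 × 1432 mm

Let the short side be w mm. Then w · w√2 = 1.45 m² = 1,450,000 mm².
w² = 1,450,000/√2, so w ≈ 1012.6 mm; long side = w√2 ≈ 1432.0 mm.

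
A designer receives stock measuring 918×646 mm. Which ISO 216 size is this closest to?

Aspect ratio 918/646 ≈ 1.421 — close to the ISO √2 ≈ 1.414.
In the C-series (envelope sizes, between A and B): C1 = 648 × 917 mm.
Off by 3 mm total — nearest standard size.

C1 (648 × 917 mm)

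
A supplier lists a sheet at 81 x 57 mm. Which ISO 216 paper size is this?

C8 (57 × 81 mm)

Aspect ratio 81/57 ≈ 1.421 — close to the ISO √2 ≈ 1.414.
In the C-series (envelope sizes, between A and B): C8 = 57 × 81 mm.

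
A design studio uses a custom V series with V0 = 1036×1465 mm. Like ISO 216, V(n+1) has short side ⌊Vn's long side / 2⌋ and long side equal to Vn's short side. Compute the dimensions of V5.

183 × 259 mm

V1: ⌊1465/2⌋ × 1036 = 732 × 1036 mm
V2: ⌊1036/2⌋ × 732 = 518 × 732 mm
V3: ⌊732/2⌋ × 518 = 366 × 518 mm
V4: ⌊518/2⌋ × 366 = 259 × 366 mm
V5: ⌊366/2⌋ × 259 = 183 × 259 mm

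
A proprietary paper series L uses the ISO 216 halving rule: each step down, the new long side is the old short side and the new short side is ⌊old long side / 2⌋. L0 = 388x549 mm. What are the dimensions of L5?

L1: ⌊549/2⌋ × 388 = 274 × 388 mm
L2: ⌊388/2⌋ × 274 = 194 × 274 mm
L3: ⌊274/2⌋ × 194 = 137 × 194 mm
L4: ⌊194/2⌋ × 137 = 97 × 137 mm
L5: ⌊137/2⌋ × 97 = 68 × 97 mm

68 × 97 mm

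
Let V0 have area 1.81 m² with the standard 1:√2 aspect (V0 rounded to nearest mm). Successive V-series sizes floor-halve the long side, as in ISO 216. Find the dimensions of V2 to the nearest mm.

Let V0's short side be w mm. w · w√2 = 1.81 m² = 1,810,000 mm², so w ≈ 1131.3 mm and w√2 ≈ 1599.9 mm → V0 = 1131 × 1600 mm.
V1: ⌊1600/2⌋ × 1131 = 800 × 1131 mm
V2: ⌊1131/2⌋ × 800 = 565 × 800 mm

565 × 800 mm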